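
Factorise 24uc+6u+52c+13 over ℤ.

(4c+1)(6u+13)

Group as (24uc+6u) + (52c+13) = 6u(4c+1) + 13(4c+1).
Both groups share the factor (4c+1).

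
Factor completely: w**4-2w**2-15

Substitute u = w**2 to get a quadratic in u, then factor.
w**2+3 is irreducible over ℤ (always positive, so no real roots).
w**2-5 is irreducible over ℤ (5 is not a perfect square).

(w**2+3)(w**2-5)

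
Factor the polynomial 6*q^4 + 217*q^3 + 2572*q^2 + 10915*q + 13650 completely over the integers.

(6*q + 13)*(q + 14)*(q + 15)*(q + 5)

Trying the rational-root candidates, q = −15 is a root, so (q + 15) is a factor; dividing leaves 6*q^3 + 127*q^2 + 667*q + 910.
Next, q = −14 is a root, so (q + 14) is a factor; dividing leaves 6*q^2 + 43*q + 65.
The remaining quadratic factors as (q + 5)(6*q + 13).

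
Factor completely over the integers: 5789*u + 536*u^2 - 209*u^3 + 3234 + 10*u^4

(2*u + 7)*(5*u + 3)*(u - 11)*(u - 14)

By the rational root theorem, u = -3/5 is a root, so (5*u + 3) divides it; the quotient is 2*u^3 - 43*u^2 + 133*u + 1078.
Continuing, u = -7/2 is a root, so (2*u + 7) divides it; the quotient is u^2 - 25*u + 154.
The remaining quadratic factors as (u - 14)(u - 11).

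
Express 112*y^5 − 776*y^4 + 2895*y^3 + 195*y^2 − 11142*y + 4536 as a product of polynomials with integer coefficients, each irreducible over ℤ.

Testing divisors of the constant over divisors of the leading coefficient, y = −7/4 is a root, so (4*y + 7) is a factor; dividing leaves 28*y^4 − 243*y^3 + 1149*y^2 − 1962*y + 648.
Next, y = 9/4 is a root, so (4*y − 9) is a factor; dividing leaves 7*y^3 − 45*y^2 + 186*y − 72.
Next, y = 3/7 is a root, giving the factor (7*y − 3) and quotient y^2 − 6*y + 24.
The quadratic y^2 − 6*y + 24 has discriminant −60 < 0 and is irreducible over ℤ.

(4*y + 7)*(4*y − 9)*(7*y − 3)*(y^2 − 6*y + 24)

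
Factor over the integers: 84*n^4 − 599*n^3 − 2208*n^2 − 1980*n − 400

By the rational root theorem, n = −5/4 is a root, giving the factor (4*n + 5) and quotient 21*n^3 − 176*n^2 − 332*n − 80.
Then n = −4/3 is a root, giving the factor (3*n + 4) and quotient 7*n^2 − 68*n − 20.
The remaining quadratic factors as (n − 10)(7*n + 2).

(3*n + 4)*(4*n + 5)*(7*n + 2)*(n − 10)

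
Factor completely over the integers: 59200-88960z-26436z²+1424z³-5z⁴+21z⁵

Testing divisors of the constant over divisors of the leading coefficient, z = -10/3 is a root, so (3z+10) is a factor; dividing leaves 7z⁴-25z³+558z²-10672z+5920.
Next, z = 10 is a root, so (z-10) divides it; the quotient is 7z³+45z²+1008z-592.
Then z = 4/7 is a root, giving the factor (7z-4) and quotient z²+7z+148.
The quadratic z²+7z+148 has discriminant -543 < 0 and is irreducible over ℤ.

(3z+10)(7z-4)(z-10)(z²+7z+148)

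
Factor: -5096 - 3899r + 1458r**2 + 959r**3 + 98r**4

Testing divisors of the constant over divisors of the leading coefficient, r = -7/2 is a root, so (2r + 7) is a factor; dividing leaves 49r**3 + 308r**2 - 349r - 728.
Then r = 13/7 is a root, giving the factor (7r - 13) and quotient 7r**2 + 57r + 56.
The remaining quadratic factors as (r + 7)(7r + 8).

(2r + 7)(7r + 8)(7r - 13)(r + 7)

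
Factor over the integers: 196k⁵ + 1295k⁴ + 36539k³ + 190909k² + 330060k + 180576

(4k + 11)(7k + 12)(7k + 8)(k² + k + 171)

Among the possible rational roots, k = −11/4 is a root, so (4k + 11) is a factor; dividing leaves 49k⁴ + 189k³ + 8615k² + 24036k + 16416.
Next, k = −12/7 is a root, so (7k + 12) divides it; the quotient is 7k³ + 15k² + 1205k + 1368.
Next, k = −8/7 is a root, giving the factor (7k + 8) and quotient k² + k + 171.
The quadratic k² + k + 171 has discriminant −683 < 0 and is irreducible over ℤ.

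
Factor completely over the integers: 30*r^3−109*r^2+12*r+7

(2*r−7)*(3*r−1)*(5*r+1)

Among the possible rational roots, r = −1/5 is a root, so (5*r+1) is a factor; dividing leaves 6*r^2−23*r+7.
The remaining quadratic factors as (3*r−1)(2*r−7).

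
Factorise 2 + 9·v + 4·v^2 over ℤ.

Need a pair with product 4·2 = 8 and sum 9: that's 8 and 1.
Split the middle term: 4·v^2 + 8·v + v + 2 = 4·v·(v + 2) + (v + 2).

(4·v + 1)·(v + 2)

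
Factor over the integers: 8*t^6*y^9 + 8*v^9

8*(v^3 + t^2*y^3)*(v^6 - v^3*t^2*y^3 + t^4*y^6)

Factor out 8 first: what remains is v^9 + t^6*y^9.
Recognize a sum of cubes with the parts v^3 and t^2*y^3.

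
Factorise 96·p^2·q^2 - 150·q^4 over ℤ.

Every term has a factor of 6·q^2. Then 16·p^2 - 25·q^2 = (4·p)² − (5·q)².

6·q^2·(4·p + 5·q)·(4·p - 5·q)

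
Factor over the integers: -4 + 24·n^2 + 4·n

4·(2·n + 1)·(3·n - 1)

Pull out the common factor 4, then factor the remaining trinomial.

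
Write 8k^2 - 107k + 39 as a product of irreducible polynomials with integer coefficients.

Need a pair with product 8·39 = 312 and sum -107: that's -3 and -104.
Split the middle term: 8k^2 - 3k - 104k + 39 = k(8k - 3) - 13(8k - 3).

(8k - 3)(k - 13)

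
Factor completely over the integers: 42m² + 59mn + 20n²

(6m + 5n)(7m + 4n)

Group: 7m(6m + 5n) + 4n(6m + 5n); both groups contain (6m + 5n).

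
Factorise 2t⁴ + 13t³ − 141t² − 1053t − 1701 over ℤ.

Testing divisors of the constant over divisors of the leading coefficient, t = −7/2 is a root, giving the factor (2t + 7) and quotient t³ + 3t² − 81t − 243.
Next, t = −9 is a root, so (t + 9) is a factor; dividing leaves t² − 6t − 27.
The remaining quadratic factors as (t − 9)(t + 3).

(2t + 7)(t + 3)(t + 9)(t − 9)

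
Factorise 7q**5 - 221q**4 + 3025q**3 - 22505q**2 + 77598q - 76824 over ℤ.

Among the possible rational roots, q = 11/7 is a root, so (7q - 11) is a factor; dividing leaves q**4 - 30q**3 + 385q**2 - 2610q + 6984.
Then q = 12 is a root, so (q - 12) is a factor; dividing leaves q**3 - 18q**2 + 169q - 582.
Next, q = 6 is a root, so (q - 6) is a factor; dividing leaves q**2 - 12q + 97.
The quadratic q**2 - 12q + 97 has discriminant -244 < 0 and is irreducible over ℤ.

(7q - 11)(q - 12)(q - 6)(q**2 - 12q + 97)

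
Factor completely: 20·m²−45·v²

5·(2·m+3·v)·(2·m−3·v)

Pull out the common factor 5; 4·m²−9·v² is a difference of squares.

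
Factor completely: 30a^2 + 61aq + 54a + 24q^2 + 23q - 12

(15a + 8q - 3)(2a + 3q + 4)

Group: 2a(15a + 8q - 3) + (3q + 4)(15a + 8q - 3); both groups contain (15a + 8q - 3).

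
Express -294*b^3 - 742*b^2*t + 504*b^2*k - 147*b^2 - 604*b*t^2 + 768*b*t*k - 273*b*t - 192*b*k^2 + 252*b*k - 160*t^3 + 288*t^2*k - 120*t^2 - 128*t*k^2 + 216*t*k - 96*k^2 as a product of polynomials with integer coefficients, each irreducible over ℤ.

Group: 7*b*(-42*b^2 - 58*b*t + 24*b*k - 21*b - 20*t^2 + 16*t*k - 15*t + 12*k) + (8*t - 8*k)*(-42*b^2 - 58*b*t + 24*b*k - 21*b - 20*t^2 + 16*t*k - 15*t + 12*k); both groups contain (-42*b^2 - 58*b*t + 24*b*k - 21*b - 20*t^2 + 16*t*k - 15*t + 12*k), so (7*b + 8*t - 8*k) is a factor with cofactor -42*b^2 - 58*b*t + 24*b*k - 21*b - 20*t^2 + 16*t*k - 15*t + 12*k.
The cofactor groups again: -42*b^2 - 58*b*t + 24*b*k - 21*b - 20*t^2 + 16*t*k - 15*t + 12*k = -7*b*(6*b + 4*t + 3) + (-5*t + 4*k)*(6*b + 4*t + 3); both groups contain (6*b + 4*t + 3), giving -(7*b + 5*t - 4*k)*(6*b + 4*t + 3).

-(6*b + 4*t + 3)*(7*b + 5*t - 4*k)*(7*b + 8*t - 8*k)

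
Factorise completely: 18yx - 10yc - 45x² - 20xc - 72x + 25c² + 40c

Group: 9x(2y - 5x - 5c - 8) - 5c(2y - 5x - 5c - 8); both groups contain (2y - 5x - 5c - 8).

(9x - 5c)(2y - 5x - 5c - 8)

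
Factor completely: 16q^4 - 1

Write as (4q^2)² − (1)², then factor 4q^2 - 1 once more.

(2q + 1)(2q - 1)(4q^2 + 1)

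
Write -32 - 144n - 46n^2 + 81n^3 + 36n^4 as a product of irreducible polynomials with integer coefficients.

(3n + 4)(3n - 4)(4n + 1)(n + 2)

Trying the rational-root candidates, n = -2 is a root, giving the factor (n + 2) and quotient 36n^3 + 9n^2 - 64n - 16.
Continuing, n = -1/4 is a root, giving the factor (4n + 1) and quotient 9n^2 - 16.
The remaining quadratic factors as (3n + 4)(3n - 4).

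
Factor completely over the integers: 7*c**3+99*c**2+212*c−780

Testing divisors of the constant over divisors of the leading coefficient, c = −6 is a root, giving the factor (c+6) and quotient 7*c**2+57*c−130.
The remaining quadratic factors as (c+10)(7*c−13).

(7*c−13)*(c+10)*(c+6)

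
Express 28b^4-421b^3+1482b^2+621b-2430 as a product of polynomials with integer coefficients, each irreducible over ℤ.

Testing divisors of the constant over divisors of the leading coefficient, b = 9/7 is a root, giving the factor (7b-9) and quotient 4b^3-55b^2+141b+270.
Then b = -5/4 is a root, giving the factor (4b+5) and quotient b^2-15b+54.
The remaining quadratic factors as (b-9)(b-6).

(4b+5)(7b-9)(b-6)(b-9)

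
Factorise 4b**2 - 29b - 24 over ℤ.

(4b + 3)(b - 8)

Need a pair with product 4·(-24) = -96 and sum -29: that's 3 and -32.
Split the middle term: 4b**2 + 3b - 32b - 24 = b(4b + 3) - 8(4b + 3).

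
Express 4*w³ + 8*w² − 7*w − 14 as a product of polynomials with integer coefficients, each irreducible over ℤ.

(w + 2)*(4*w² − 7)

Group as (4*w³ − 7*w) + (8*w² − 14) = w*(4*w² − 7) + 2*(4*w² − 7).
Both groups share the factor (4*w² − 7).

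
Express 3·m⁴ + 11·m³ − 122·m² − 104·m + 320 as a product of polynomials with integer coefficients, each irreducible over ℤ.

(3·m − 4)·(m + 2)·(m + 8)·(m − 5)

Trying the rational-root candidates, m = −8 is a root, so (m + 8) divides it; the quotient is 3·m³ − 13·m² − 18·m + 40.
Continuing, m = 4/3 is a root, so (3·m − 4) is a factor; dividing leaves m² − 3·m − 10.
The remaining quadratic factors as (m − 5)(m + 2).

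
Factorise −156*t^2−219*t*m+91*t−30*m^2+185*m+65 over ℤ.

−(12*t+15*m+5)*(13*t+2*m−13)

Group: −12*t*(13*t+2*m−13) + (−15*m−5)*(13*t+2*m−13); both groups contain (13*t+2*m−13).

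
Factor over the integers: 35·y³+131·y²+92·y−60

By the rational root theorem, y = −2 is a root, giving the factor (y+2) and quotient 35·y²+61·y−30.
The remaining quadratic factors as (5·y−2)(7·y+15).

(5·y−2)·(7·y+15)·(y+2)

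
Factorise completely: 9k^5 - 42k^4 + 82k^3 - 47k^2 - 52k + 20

(3k + 2)(3k - 1)(k - 2)(k^2 - 3k + 5)

Testing divisors of the constant over divisors of the leading coefficient, k = 2 is a root, so (k - 2) divides it; the quotient is 9k^4 - 24k^3 + 34k^2 + 21k - 10.
Then k = -2/3 is a root, giving the factor (3k + 2) and quotient 3k^3 - 10k^2 + 18k - 5.
Next, k = 1/3 is a root, giving the factor (3k - 1) and quotient k^2 - 3k + 5.
The quadratic k^2 - 3k + 5 has discriminant -11 < 0 and is irreducible over ℤ.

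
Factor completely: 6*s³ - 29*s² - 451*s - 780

Among the possible rational roots, s = -13/6 is a root, so (6*s + 13) is a factor; dividing leaves s² - 7*s - 60.
The remaining quadratic factors as (s - 12)(s + 5).

(6*s + 13)*(s + 5)*(s - 12)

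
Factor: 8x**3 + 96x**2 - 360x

Pull out the common factor 8x, then factor the remaining trinomial.

8x(x + 15)(x - 3)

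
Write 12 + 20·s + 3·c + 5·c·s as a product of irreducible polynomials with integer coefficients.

(5·s + 3)·(c + 4)

Group as (5·c·s + 3·c) + (20·s + 12) = c·(5·s + 3) + 4·(5·s + 3).
Both groups share the factor (5·s + 3).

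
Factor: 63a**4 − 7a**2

Factor out 7a**2, leaving 9a**2 − 1, which is a difference of two squares.

7a**2(3a + 1)(3a − 1)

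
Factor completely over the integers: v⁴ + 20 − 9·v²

(v + 2)·(v − 2)·(v² − 5)

Substitute u = v² to get a quadratic in u, then factor.
v² − 5 is irreducible over ℤ (5 is not a perfect square).
v² − 4 is a difference of squares.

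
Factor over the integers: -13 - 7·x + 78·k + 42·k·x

(6·k - 1)·(7·x + 13)

Group as (42·k·x + 78·k) + (-7·x - 13) = 6·k·(7·x + 13) - (7·x + 13).
Both groups share the factor (7·x + 13).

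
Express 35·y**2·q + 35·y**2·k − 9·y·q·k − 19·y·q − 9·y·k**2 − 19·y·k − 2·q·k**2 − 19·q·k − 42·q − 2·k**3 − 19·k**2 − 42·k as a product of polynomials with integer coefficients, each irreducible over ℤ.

Group: 5·y·(7·y·q + 7·y·k + q·k + 6·q + k**2 + 6·k) + (−2·k − 7)·(7·y·q + 7·y·k + q·k + 6·q + k**2 + 6·k); both groups contain (7·y·q + 7·y·k + q·k + 6·q + k**2 + 6·k), so (5·y − 2·k − 7) is a factor with cofactor 7·y·q + 7·y·k + q·k + 6·q + k**2 + 6·k.
The cofactor groups again: 7·y·q + 7·y·k + q·k + 6·q + k**2 + 6·k = q·(7·y + k + 6) + k·(7·y + k + 6); both groups contain (7·y + k + 6), giving (q + k)·(7·y + k + 6).

(5·y − 2·k − 7)·(7·y + k + 6)·(q + k)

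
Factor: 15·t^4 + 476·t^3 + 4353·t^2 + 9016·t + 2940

Trying the rational-root candidates, t = -14 is a root, giving the factor (t + 14) and quotient 15·t^3 + 266·t^2 + 629·t + 210.
Continuing, t = -7/3 is a root, giving the factor (3·t + 7) and quotient 5·t^2 + 77·t + 30.
The remaining quadratic factors as (5·t + 2)(t + 15).

(3·t + 7)·(5·t + 2)·(t + 14)·(t + 15)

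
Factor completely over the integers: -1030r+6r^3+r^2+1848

(6r-11)(r+14)(r-12)

Trying the rational-root candidates, r = -14 is a root, so (r+14) divides it; the quotient is 6r^2-83r+132.
The remaining quadratic factors as (r-12)(6r-11).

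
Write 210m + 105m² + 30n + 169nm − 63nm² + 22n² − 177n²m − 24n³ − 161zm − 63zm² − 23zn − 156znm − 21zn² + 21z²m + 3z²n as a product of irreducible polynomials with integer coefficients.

(z − 8n − 3m − 6)(3z + 3n − 5)(n + 7m)

Group: z(3zn + 21zm + 3n² + 21nm − 5n − 35m) + (−8n − 3m − 6)(3zn + 21zm + 3n² + 21nm − 5n − 35m); both groups contain (3zn + 21zm + 3n² + 21nm − 5n − 35m), so (z − 8n − 3m − 6) is a factor with cofactor 3zn + 21zm + 3n² + 21nm − 5n − 35m.
The cofactor groups again: 3zn + 21zm + 3n² + 21nm − 5n − 35m = 3z(n + 7m) + (3n − 5)(n + 7m); both groups contain (n + 7m), giving (3z + 3n − 5)(n + 7m).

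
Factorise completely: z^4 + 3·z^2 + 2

(z^2 + 1)·(z^2 + 2)

Substitute u = z^2 to get a quadratic in u, then factor.
z^2 + 1 is irreducible over ℤ (sum of squares).
z^2 + 2 is irreducible over ℤ (always positive, so no real roots).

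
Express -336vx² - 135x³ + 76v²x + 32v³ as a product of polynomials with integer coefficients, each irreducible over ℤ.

(2v + 9x)(2v - 5x)(8v + 3x)

Group: 8v(4v² + 8vx - 45x²) + 3x(4v² + 8vx - 45x²); both groups contain (4v² + 8vx - 45x²), so (8v + 3x) is a factor with cofactor 4v² + 8vx - 45x².
The cofactor groups again: 4v² + 8vx - 45x² = 2v(2v - 5x) + 9x(2v - 5x); both groups contain (2v - 5x), giving (2v + 9x)(2v - 5x).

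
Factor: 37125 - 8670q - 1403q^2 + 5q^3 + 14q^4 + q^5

(q + 11)(q - 3)(q - 9)(q^2 + 15q + 125)

Trying the rational-root candidates, q = 3 is a root, so (q - 3) is a factor; dividing leaves q^4 + 17q^3 + 56q^2 - 1235q - 12375.
Then q = 9 is a root, giving the factor (q - 9) and quotient q^3 + 26q^2 + 290q + 1375.
Then q = -11 is a root, so (q + 11) is a factor; dividing leaves q^2 + 15q + 125.
The quadratic q^2 + 15q + 125 has discriminant -275 < 0 and is irreducible over ℤ.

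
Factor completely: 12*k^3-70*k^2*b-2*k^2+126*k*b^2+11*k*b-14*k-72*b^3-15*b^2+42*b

Group: 2*k*(6*k^2-26*k*b-7*k+24*b^2+21*b) + (-3*b+2)*(6*k^2-26*k*b-7*k+24*b^2+21*b); both groups contain (6*k^2-26*k*b-7*k+24*b^2+21*b), so (2*k-3*b+2) is a factor with cofactor 6*k^2-26*k*b-7*k+24*b^2+21*b.
The cofactor groups again: 6*k^2-26*k*b-7*k+24*b^2+21*b = 6*k*(k-3*b) + (-8*b-7)*(k-3*b); both groups contain (k-3*b), giving (6*k-8*b-7)*(k-3*b).

(2*k-3*b+2)*(k-3*b)*(6*k-8*b-7)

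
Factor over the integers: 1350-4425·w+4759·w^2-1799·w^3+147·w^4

(3·w-5)·(7·w-5)·(7·w-6)·(w-9)

Trying the rational-root candidates, w = 5/3 is a root, so (3·w-5) is a factor; dividing leaves 49·w^3-518·w^2+723·w-270.
Next, w = 5/7 is a root, giving the factor (7·w-5) and quotient 7·w^2-69·w+54.
The remaining quadratic factors as (w-9)(7·w-6).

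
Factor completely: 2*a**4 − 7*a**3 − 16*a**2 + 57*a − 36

Among the possible rational roots, a = −3 is a root, so (a + 3) divides it; the quotient is 2*a**3 − 13*a**2 + 23*a − 12.
Next, a = 1 is a root, so (a − 1) divides it; the quotient is 2*a**2 − 11*a + 12.
The remaining quadratic factors as (a − 4)(2*a − 3).

(2*a − 3)*(a + 3)*(a − 1)*(a − 4)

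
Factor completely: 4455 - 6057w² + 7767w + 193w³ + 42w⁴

(6w - 11)(7w + 3)(w + 15)(w - 9)

Testing divisors of the constant over divisors of the leading coefficient, w = -15 is a root, so (w + 15) is a factor; dividing leaves 42w³ - 437w² + 498w + 297.
Then w = 11/6 is a root, giving the factor (6w - 11) and quotient 7w² - 60w - 27.
The remaining quadratic factors as (w - 9)(7w + 3).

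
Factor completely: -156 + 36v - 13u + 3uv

Group as (3uv - 13u) + (36v - 156) = u(3v - 13) + 12(3v - 13).
Both groups share the factor (3v - 13).

(3v - 13)(u + 12)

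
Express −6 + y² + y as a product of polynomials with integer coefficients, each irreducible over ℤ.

(y + 3)·(y − 2)

Two integers with product −6 and sum 1 are 3 and −2.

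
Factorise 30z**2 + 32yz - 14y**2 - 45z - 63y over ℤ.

Group: -2y(7y + 5z) + (6z - 9)(7y + 5z); both groups contain (7y + 5z).

-(2y - 6z + 9)(7y + 5z)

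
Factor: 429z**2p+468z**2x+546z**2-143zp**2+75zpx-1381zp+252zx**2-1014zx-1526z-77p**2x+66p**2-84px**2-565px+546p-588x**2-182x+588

(3z-p-7)(11p+12x+14)(13z+7x-6)

Group: 13z(33zp+36zx+42z-11p**2-12px-91p-84x-98) + (7x-6)(33zp+36zx+42z-11p**2-12px-91p-84x-98); both groups contain (33zp+36zx+42z-11p**2-12px-91p-84x-98), so (13z+7x-6) is a factor with cofactor 33zp+36zx+42z-11p**2-12px-91p-84x-98.
The cofactor groups again: 33zp+36zx+42z-11p**2-12px-91p-84x-98 = 11p(3z-p-7) + (12x+14)(3z-p-7); both groups contain (3z-p-7), giving (11p+12x+14)(3z-p-7).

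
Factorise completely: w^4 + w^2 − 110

(w^2 + 11)(w^2 − 10)

Substitute u = w^2 to get a quadratic in u, then factor.
w^2 + 11 is irreducible over ℤ (always positive, so no real roots).
w^2 − 10 is irreducible over ℤ (10 is not a perfect square).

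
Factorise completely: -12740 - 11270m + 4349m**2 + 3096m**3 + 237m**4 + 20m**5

By the rational root theorem, m = -1 is a root, giving the factor (m + 1) and quotient 20m**4 + 217m**3 + 2879m**2 + 1470m - 12740.
Next, m = -13/5 is a root, so (5m + 13) is a factor; dividing leaves 4m**3 + 33m**2 + 490m - 980.
Next, m = 7/4 is a root, so (4m - 7) divides it; the quotient is m**2 + 10m + 140.
The quadratic m**2 + 10m + 140 has discriminant -460 < 0 and is irreducible over ℤ.

(4m - 7)(5m + 13)(m + 1)(m**2 + 10m + 140)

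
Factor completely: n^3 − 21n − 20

(n + 1)(n + 4)(n − 5)

By the rational root theorem, n = −4 is a root, giving the factor (n + 4) and quotient n^2 − 4n − 5.
The remaining quadratic factors as (n − 5)(n + 1).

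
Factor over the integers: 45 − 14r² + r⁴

Substitute u = r² to get a quadratic in u, then factor.
r² − 5 is irreducible over ℤ (5 is not a perfect square).
r² − 9 is a difference of squares.

(r + 3)(r − 3)(r² − 5)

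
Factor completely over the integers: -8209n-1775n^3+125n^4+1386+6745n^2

(5n-1)(5n-11)(5n-14)(n-9)

Testing divisors of the constant over divisors of the leading coefficient, n = 14/5 is a root, giving the factor (5n-14) and quotient 25n^3-285n^2+551n-99.
Continuing, n = 11/5 is a root, so (5n-11) divides it; the quotient is 5n^2-46n+9.
The remaining quadratic factors as (n-9)(5n-1).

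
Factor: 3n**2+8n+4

(3n+2)(n+2)

Need a pair with product 3·4 = 12 and sum 8: that's 6 and 2.
Split the middle term: 3n**2+6n + 2n+4 = 3n(n+2) + 2(n+2).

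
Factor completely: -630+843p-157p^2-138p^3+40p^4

(2p+5)(4p-7)(5p-6)(p-3)

Among the possible rational roots, p = 6/5 is a root, so (5p-6) is a factor; dividing leaves 8p^3-18p^2-53p+105.
Next, p = -5/2 is a root, giving the factor (2p+5) and quotient 4p^2-19p+21.
The remaining quadratic factors as (4p-7)(p-3).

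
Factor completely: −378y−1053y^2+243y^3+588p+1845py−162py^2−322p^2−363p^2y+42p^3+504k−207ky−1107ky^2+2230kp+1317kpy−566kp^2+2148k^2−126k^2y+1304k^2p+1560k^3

Group: 12k(130k^2−43kp+87ky+179k+3p^2−24py−23p−27y^2+117y+42) + (14p−9y)(130k^2−43kp+87ky+179k+3p^2−24py−23p−27y^2+117y+42); both groups contain (130k^2−43kp+87ky+179k+3p^2−24py−23p−27y^2+117y+42), so (12k+14p−9y) is a factor with cofactor 130k^2−43kp+87ky+179k+3p^2−24py−23p−27y^2+117y+42.
The cofactor groups again: 130k^2−43kp+87ky+179k+3p^2−24py−23p−27y^2+117y+42 = 10k(13k−3p−3y+14) + (−p+9y+3)(13k−3p−3y+14); both groups contain (13k−3p−3y+14), giving (10k−p+9y+3)(13k−3p−3y+14).

(10k−p+9y+3)(12k+14p−9y)(13k−3p−3y+14)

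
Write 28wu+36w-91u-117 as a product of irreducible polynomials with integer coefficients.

(4w-13)(7u+9)

Group as (28wu+36w) + (-91u-117) = 4w(7u+9) - 13(7u+9).
Both groups share the factor (7u+9).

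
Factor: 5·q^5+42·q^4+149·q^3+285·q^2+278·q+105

Testing divisors of the constant over divisors of the leading coefficient, q = -1 is a root, giving the factor (q+1) and quotient 5·q^4+37·q^3+112·q^2+173·q+105.
Next, q = -7/5 is a root, giving the factor (5·q+7) and quotient q^3+6·q^2+14·q+15.
Next, q = -3 is a root, giving the factor (q+3) and quotient q^2+3·q+5.
The quadratic q^2+3·q+5 has discriminant -11 < 0 and is irreducible over ℤ.

(5·q+7)·(q+1)·(q+3)·(q^2+3·q+5)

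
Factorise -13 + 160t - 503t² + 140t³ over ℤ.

(4t - 13)(5t - 1)(7t - 1)

By the rational root theorem, t = 1/7 is a root, so (7t - 1) divides it; the quotient is 20t² - 69t + 13.
The remaining quadratic factors as (4t - 13)(5t - 1).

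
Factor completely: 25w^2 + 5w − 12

(5w + 4)(5w − 3)

Need a pair with product 25·(−12) = −300 and sum 5: that's −15 and 20.
Split the middle term: 25w^2 − 15w + 20w − 12 = 5w(5w − 3) + 4(5w − 3).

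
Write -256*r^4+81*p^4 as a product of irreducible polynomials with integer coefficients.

(3*p+4*r)*(3*p-4*r)*(9*p^2+16*r^2)

(3*p)⁴ − (4*r)⁴ = ((3*p)² − (4*r)²)((3*p)² + (4*r)²); the first factor splits again, the second (9*p^2+16*r^2) is irreducible.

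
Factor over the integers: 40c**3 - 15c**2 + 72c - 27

Group as (40c**3 + 72c) + (-15c**2 - 27) = 8c(5c**2 + 9) - 3(5c**2 + 9).
Both groups share the factor (5c**2 + 9).

(8c - 3)(5c**2 + 9)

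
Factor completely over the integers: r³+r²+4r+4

(r+1)(r²+4)

Group as (r³+4r) + (r²+4) = r(r²+4) + (r²+4).
Both groups share the factor (r²+4).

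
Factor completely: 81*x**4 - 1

(3*x)⁴ − (1)⁴ = ((3*x)² − (1)²)((3*x)² + (1)²); the first factor splits again, the second (9*x**2 + 1) is irreducible.

(3*x + 1)*(3*x - 1)*(9*x**2 + 1)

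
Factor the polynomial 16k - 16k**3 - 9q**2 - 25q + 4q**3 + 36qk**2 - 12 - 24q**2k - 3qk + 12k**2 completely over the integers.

(4q - 4k + 3)(q - 4k - 4)(q - k + 1)

Group: q(4q**2 - 8qk + 7q + 4k**2 - 7k + 3) + (-4k - 4)(4q**2 - 8qk + 7q + 4k**2 - 7k + 3); both groups contain (4q**2 - 8qk + 7q + 4k**2 - 7k + 3), so (q - 4k - 4) is a factor with cofactor 4q**2 - 8qk + 7q + 4k**2 - 7k + 3.
The cofactor groups again: 4q**2 - 8qk + 7q + 4k**2 - 7k + 3 = q(4q - 4k + 3) + (-k + 1)(4q - 4k + 3); both groups contain (4q - 4k + 3), giving (q - k + 1)(4q - 4k + 3).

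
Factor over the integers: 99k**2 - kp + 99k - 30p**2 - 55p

(11k + 6p + 11)(9k - 5p)

Group: 9k(11k + 6p + 11) - 5p(11k + 6p + 11); both groups contain (11k + 6p + 11).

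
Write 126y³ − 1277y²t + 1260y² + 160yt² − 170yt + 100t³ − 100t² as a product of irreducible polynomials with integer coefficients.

Group: y(126y² − 17yt − 10t²) + (−10t + 10)(126y² − 17yt − 10t²); both groups contain (126y² − 17yt − 10t²), so (y − 10t + 10) is a factor with cofactor 126y² − 17yt − 10t².
The cofactor groups again: 126y² − 17yt − 10t² = 14y(9y + 2t) − 5t(9y + 2t); both groups contain (9y + 2t), giving (14y − 5t)(9y + 2t).

(y − 10t + 10)(14y − 5t)(9y + 2t)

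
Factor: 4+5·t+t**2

Two integers with product 4 and sum 5 are 4 and 1.

(t+1)·(t+4)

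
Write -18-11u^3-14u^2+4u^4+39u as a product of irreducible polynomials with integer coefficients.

(4u-3)(u+2)(u-1)(u-3)

By the rational root theorem, u = -2 is a root, giving the factor (u+2) and quotient 4u^3-19u^2+24u-9.
Next, u = 3/4 is a root, giving the factor (4u-3) and quotient u^2-4u+3.
The remaining quadratic factors as (u-3)(u-1).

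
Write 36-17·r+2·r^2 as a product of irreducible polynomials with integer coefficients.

Need a pair with product 2·36 = 72 and sum -17: that's -9 and -8.
Split the middle term: 2·r^2-9·r - 8·r+36 = r·(2·r-9) - 4·(2·r-9).

(2·r-9)·(r-4)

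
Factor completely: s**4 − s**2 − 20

(s**2 + 4)(s**2 − 5)

Substitute u = s**2 to get a quadratic in u, then factor.
s**2 + 4 is irreducible over ℤ (sum of squares).
s**2 − 5 is irreducible over ℤ (5 is not a perfect square).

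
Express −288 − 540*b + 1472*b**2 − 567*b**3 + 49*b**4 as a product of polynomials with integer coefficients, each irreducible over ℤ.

(7*b + 2)*(7*b − 6)*(b − 3)*(b − 8)

Testing divisors of the constant over divisors of the leading coefficient, b = 8 is a root, so (b − 8) is a factor; dividing leaves 49*b**3 − 175*b**2 + 72*b + 36.
Then b = 6/7 is a root, so (7*b − 6) is a factor; dividing leaves 7*b**2 − 19*b − 6.
The remaining quadratic factors as (7*b + 2)(b − 3).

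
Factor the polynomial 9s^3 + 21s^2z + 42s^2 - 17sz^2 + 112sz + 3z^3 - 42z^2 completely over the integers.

(3s - z)(3s - z + 14)(s + 3z)

Group: s(9s^2 - 6sz + 42s + z^2 - 14z) + 3z(9s^2 - 6sz + 42s + z^2 - 14z); both groups contain (9s^2 - 6sz + 42s + z^2 - 14z), so (s + 3z) is a factor with cofactor 9s^2 - 6sz + 42s + z^2 - 14z.
The cofactor groups again: 9s^2 - 6sz + 42s + z^2 - 14z = 3s(3s - z) + (-z + 14)(3s - z); both groups contain (3s - z), giving (3s - z + 14)(3s - z).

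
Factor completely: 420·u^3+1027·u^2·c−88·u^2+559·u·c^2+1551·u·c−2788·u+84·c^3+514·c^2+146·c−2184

(7·u+3·c+13)·(15·u+4·c+14)·(4·u+7·c−12)

Group: 4·u·(105·u^2+73·u·c+293·u+12·c^2+94·c+182) + (7·c−12)·(105·u^2+73·u·c+293·u+12·c^2+94·c+182); both groups contain (105·u^2+73·u·c+293·u+12·c^2+94·c+182), so (4·u+7·c−12) is a factor with cofactor 105·u^2+73·u·c+293·u+12·c^2+94·c+182.
The cofactor groups again: 105·u^2+73·u·c+293·u+12·c^2+94·c+182 = 7·u·(15·u+4·c+14) + (3·c+13)·(15·u+4·c+14); both groups contain (15·u+4·c+14), giving (7·u+3·c+13)·(15·u+4·c+14).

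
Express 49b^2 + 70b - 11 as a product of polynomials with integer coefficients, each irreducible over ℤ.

(7b + 11)(7b - 1)

Need a pair with product 49·(-11) = -539 and sum 70: that's -7 and 77.
Split the middle term: 49b^2 - 7b + 77b - 11 = 7b(7b - 1) + 11(7b - 1).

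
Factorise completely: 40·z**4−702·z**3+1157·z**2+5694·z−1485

Among the possible rational roots, z = 1/4 is a root, so (4·z−1) is a factor; dividing leaves 10·z**3−173·z**2+246·z+1485.
Continuing, z = 15 is a root, giving the factor (z−15) and quotient 10·z**2−23·z−99.
The remaining quadratic factors as (5·z+11)(2·z−9).

(2·z−9)·(4·z−1)·(5·z+11)·(z−15)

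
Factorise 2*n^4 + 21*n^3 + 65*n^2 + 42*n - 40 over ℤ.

(2*n - 1)*(n + 2)*(n + 4)*(n + 5)

By the rational root theorem, n = -4 is a root, so (n + 4) is a factor; dividing leaves 2*n^3 + 13*n^2 + 13*n - 10.
Next, n = -2 is a root, so (n + 2) is a factor; dividing leaves 2*n^2 + 9*n - 5.
The remaining quadratic factors as (2*n - 1)(n + 5).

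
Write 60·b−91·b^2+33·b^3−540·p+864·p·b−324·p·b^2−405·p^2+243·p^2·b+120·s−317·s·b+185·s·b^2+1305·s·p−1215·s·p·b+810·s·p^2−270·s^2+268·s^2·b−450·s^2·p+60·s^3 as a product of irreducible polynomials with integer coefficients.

Group: 2·s·(30·s^2−90·s·p+119·s·b−135·s−27·p·b+45·p+33·b^2−91·b+60) + (−9·p+b)·(30·s^2−90·s·p+119·s·b−135·s−27·p·b+45·p+33·b^2−91·b+60); both groups contain (30·s^2−90·s·p+119·s·b−135·s−27·p·b+45·p+33·b^2−91·b+60), so (2·s−9·p+b) is a factor with cofactor 30·s^2−90·s·p+119·s·b−135·s−27·p·b+45·p+33·b^2−91·b+60.
The cofactor groups again: 30·s^2−90·s·p+119·s·b−135·s−27·p·b+45·p+33·b^2−91·b+60 = 3·s·(10·s+3·b−5) + (−9·p+11·b−12)·(10·s+3·b−5); both groups contain (10·s+3·b−5), giving (3·s−9·p+11·b−12)·(10·s+3·b−5).

(3·s−9·p+11·b−12)·(10·s+3·b−5)·(2·s−9·p+b)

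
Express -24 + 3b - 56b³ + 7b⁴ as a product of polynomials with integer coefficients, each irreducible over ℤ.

(b - 8)(7b³ + 3)

Group as (7b⁴ + 3b) + (-56b³ - 24) = b(7b³ + 3) - 8(7b³ + 3).
Both groups share the factor (7b³ + 3).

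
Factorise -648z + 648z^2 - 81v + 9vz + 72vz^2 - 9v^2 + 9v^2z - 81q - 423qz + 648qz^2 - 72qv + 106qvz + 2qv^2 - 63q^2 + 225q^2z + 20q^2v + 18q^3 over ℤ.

Group: 9q(2q^2 + 2qv + 25qz - 9q + 9vz - 9v + 72z^2 - 72z) + (v + 9)(2q^2 + 2qv + 25qz - 9q + 9vz - 9v + 72z^2 - 72z); both groups contain (2q^2 + 2qv + 25qz - 9q + 9vz - 9v + 72z^2 - 72z), so (9q + v + 9) is a factor with cofactor 2q^2 + 2qv + 25qz - 9q + 9vz - 9v + 72z^2 - 72z.
The cofactor groups again: 2q^2 + 2qv + 25qz - 9q + 9vz - 9v + 72z^2 - 72z = 2q(q + v + 8z) + (9z - 9)(q + v + 8z); both groups contain (q + v + 8z), giving (2q + 9z - 9)(q + v + 8z).

(2q + 9z - 9)(9q + v + 9)(q + v + 8z)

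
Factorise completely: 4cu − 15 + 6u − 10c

(2c + 3)(2u − 5)

Group as (4cu − 10c) + (6u − 15) = 2c(2u − 5) + 3(2u − 5).
Both groups share the factor (2u − 5).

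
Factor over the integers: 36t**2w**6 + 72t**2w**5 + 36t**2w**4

Every term has a factor of 36t**2w**4; factoring it out leaves w**2 + 2w + 1.
Recognize a perfect-square trinomial with the parts 1 and w.

36t**2w**4(w + 1)**2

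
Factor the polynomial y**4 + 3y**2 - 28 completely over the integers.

Substitute u = y**2 to get a quadratic in u, then factor.
y**2 - 4 is a difference of squares.
y**2 + 7 is irreducible over ℤ (always positive, so no real roots).

(y + 2)(y - 2)(y**2 + 7)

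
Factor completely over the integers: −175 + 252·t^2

Factor out 7, leaving 36·t^2 − 25, which is a difference of two squares.

7·(6·t + 5)·(6·t − 5)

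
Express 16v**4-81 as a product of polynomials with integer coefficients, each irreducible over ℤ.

(2v+3)(2v-3)(4v**2+9)

Difference of squares twice: with A = 2v and B = 3, A⁴ − B⁴ = (A² − B²)(A² + B²), and A² − B² factors again.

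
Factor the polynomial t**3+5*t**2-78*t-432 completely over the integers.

Trying the rational-root candidates, t = -8 is a root, so (t+8) divides it; the quotient is t**2-3*t-54.
The remaining quadratic factors as (t+6)(t-9).

(t+6)*(t+8)*(t-9)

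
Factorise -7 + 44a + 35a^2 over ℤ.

(5a + 7)(7a - 1)

Need a pair with product 35·(-7) = -245 and sum 44: that's -5 and 49.
Split the middle term: 35a^2 - 5a + 49a - 7 = 5a(7a - 1) + 7(7a - 1).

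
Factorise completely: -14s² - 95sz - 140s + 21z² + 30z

-(14s - 3z)(s + 7z + 10)

Group: -s(14s - 3z) + (-7z - 10)(14s - 3z); both groups contain (14s - 3z).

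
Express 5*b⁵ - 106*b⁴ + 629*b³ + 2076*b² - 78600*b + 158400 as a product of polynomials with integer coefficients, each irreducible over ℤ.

(5*b - 11)*(b + 8)*(b - 15)*(b² - 12*b + 120)

Testing divisors of the constant over divisors of the leading coefficient, b = 15 is a root, so (b - 15) divides it; the quotient is 5*b⁴ - 31*b³ + 164*b² + 4536*b - 10560.
Then b = 11/5 is a root, so (5*b - 11) is a factor; dividing leaves b³ - 4*b² + 24*b + 960.
Continuing, b = -8 is a root, giving the factor (b + 8) and quotient b² - 12*b + 120.
The quadratic b² - 12*b + 120 has discriminant -336 < 0 and is irreducible over ℤ.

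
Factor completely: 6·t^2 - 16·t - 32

2·(3·t + 4)·(t - 4)

Pull out the common factor 2, then factor the remaining trinomial.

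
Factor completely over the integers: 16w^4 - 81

(2w + 3)(2w - 3)(4w^2 + 9)

Write as (4w^2)² − (9)², then factor 4w^2 - 9 once more.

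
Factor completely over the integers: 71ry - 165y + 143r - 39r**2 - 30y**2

-(13r - 15y)(3r - 2y - 11)

Group: -3r(13r - 15y) + (2y + 11)(13r - 15y); both groups contain (13r - 15y).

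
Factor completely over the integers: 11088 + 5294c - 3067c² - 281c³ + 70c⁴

Testing divisors of the constant over divisors of the leading coefficient, c = -9/7 is a root, giving the factor (7c + 9) and quotient 10c³ - 53c² - 370c + 1232.
Then c = 8 is a root, so (c - 8) is a factor; dividing leaves 10c² + 27c - 154.
The remaining quadratic factors as (5c - 14)(2c + 11).

(2c + 11)(5c - 14)(7c + 9)(c - 8)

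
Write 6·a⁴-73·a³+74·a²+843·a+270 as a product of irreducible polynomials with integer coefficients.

By the rational root theorem, a = 6 is a root, so (a-6) divides it; the quotient is 6·a³-37·a²-148·a-45.
Continuing, a = -1/3 is a root, so (3·a+1) divides it; the quotient is 2·a²-13·a-45.
The remaining quadratic factors as (a-9)(2·a+5).

(2·a+5)·(3·a+1)·(a-6)·(a-9)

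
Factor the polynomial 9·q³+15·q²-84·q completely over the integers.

3·q·(3·q-7)·(q+4)

Pull out the common factor 3·q, then factor the remaining trinomial.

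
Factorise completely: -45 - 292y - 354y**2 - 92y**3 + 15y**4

(3y + 5)(5y + 1)(y + 1)(y - 9)

Among the possible rational roots, y = 9 is a root, giving the factor (y - 9) and quotient 15y**3 + 43y**2 + 33y + 5.
Next, y = -1 is a root, so (y + 1) divides it; the quotient is 15y**2 + 28y + 5.
The remaining quadratic factors as (3y + 5)(5y + 1).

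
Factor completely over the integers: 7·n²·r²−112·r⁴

7·r²·(n+4·r)·(n−4·r)

Every term has a factor of 7·r². Then n²−16·r² = (n)² − (4·r)².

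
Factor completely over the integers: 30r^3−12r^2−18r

Pull out the common factor 6r, then factor the remaining trinomial.

6r(5r+3)(r−1)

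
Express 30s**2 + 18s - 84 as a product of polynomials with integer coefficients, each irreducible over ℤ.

6(5s - 7)(s + 2)

Pull out the common factor 6, then factor the remaining trinomial.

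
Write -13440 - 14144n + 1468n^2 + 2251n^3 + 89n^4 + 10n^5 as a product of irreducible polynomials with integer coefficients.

(2n - 5)(5n + 12)(n + 1)(n^2 + 8n + 224)

Testing divisors of the constant over divisors of the leading coefficient, n = 5/2 is a root, so (2n - 5) is a factor; dividing leaves 5n^4 + 57n^3 + 1268n^2 + 3904n + 2688.
Next, n = -1 is a root, so (n + 1) is a factor; dividing leaves 5n^3 + 52n^2 + 1216n + 2688.
Then n = -12/5 is a root, giving the factor (5n + 12) and quotient n^2 + 8n + 224.
The quadratic n^2 + 8n + 224 has discriminant -832 < 0 and is irreducible over ℤ.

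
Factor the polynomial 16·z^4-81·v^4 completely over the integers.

(2·z)⁴ − (3·v)⁴ = ((2·z)² − (3·v)²)((2·z)² + (3·v)²); the first factor splits again, the second (4·z^2+9·v^2) is irreducible.

(2·z-3·v)·(2·z+3·v)·(4·z^2+9·v^2)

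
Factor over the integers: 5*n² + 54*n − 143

Need a pair with product 5·(−143) = −715 and sum 54: that's −11 and 65.
Split the middle term: 5*n² − 11*n + 65*n − 143 = n*(5*n − 11) + 13*(5*n − 11).

(5*n − 11)*(n + 13)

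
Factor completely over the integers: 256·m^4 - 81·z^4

(4·m + 3·z)·(4·m - 3·z)·(16·m^2 + 9·z^2)

Difference of squares twice: with A = 4·m and B = 3·z, A⁴ − B⁴ = (A² − B²)(A² + B²), and A² − B² factors again.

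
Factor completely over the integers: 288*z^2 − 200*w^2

Pull out the common factor 8; 36*z^2 − 25*w^2 is a difference of squares.

8*(6*z − 5*w)*(6*z + 5*w)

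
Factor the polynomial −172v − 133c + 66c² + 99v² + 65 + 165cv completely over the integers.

(11c + 11v − 13)(6c + 9v − 5)

Group: 11c(6c + 9v − 5) + (11v − 13)(6c + 9v − 5); both groups contain (6c + 9v − 5).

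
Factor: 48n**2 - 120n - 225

3(4n + 5)(4n - 15)

Pull out the common factor 3, then factor the remaining trinomial.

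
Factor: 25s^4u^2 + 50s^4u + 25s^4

25s^4(u + 1)^2

Factor out 25s^4 first: what remains is u^2 + 2u + 1.
Recognize a perfect-square trinomial with the parts 1 and u.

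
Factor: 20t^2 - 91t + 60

Need a pair with product 20·60 = 1200 and sum -91: that's -75 and -16.
Split the middle term: 20t^2 - 75t - 16t + 60 = 5t(4t - 15) - 4(4t - 15).

(4t - 15)(5t - 4)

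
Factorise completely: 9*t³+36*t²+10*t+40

Group as (9*t³+10*t) + (36*t²+40) = t*(9*t²+10) + 4*(9*t²+10).
Both groups share the factor (9*t²+10).

(t+4)*(9*t²+10)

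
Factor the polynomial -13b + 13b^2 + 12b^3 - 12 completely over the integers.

(3b + 4)(4b + 3)(b - 1)

Among the possible rational roots, b = 1 is a root, giving the factor (b - 1) and quotient 12b^2 + 25b + 12.
The remaining quadratic factors as (3b + 4)(4b + 3).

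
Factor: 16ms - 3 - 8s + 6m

Group as (16ms + 6m) + (-8s - 3) = 2m(8s + 3) - (8s + 3).
Both groups share the factor (8s + 3).

(2m - 1)(8s + 3)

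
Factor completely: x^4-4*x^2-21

(x^2+3)*(x^2-7)

Substitute u = x^2 to get a quadratic in u, then factor.
x^2+3 is irreducible over ℤ (always positive, so no real roots).
x^2-7 is irreducible over ℤ (7 is not a perfect square).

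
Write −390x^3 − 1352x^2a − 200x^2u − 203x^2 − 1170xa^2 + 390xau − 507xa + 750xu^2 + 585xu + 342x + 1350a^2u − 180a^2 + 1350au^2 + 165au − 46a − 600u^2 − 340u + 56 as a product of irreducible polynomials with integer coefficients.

−(13x − 15u + 2)(6x + 10a + 10u + 7)(5x + 9a − 4)

Group: 6x(−65x^2 − 117xa + 75xu + 42x + 135au − 18a − 60u + 8) + (10a + 10u + 7)(−65x^2 − 117xa + 75xu + 42x + 135au − 18a − 60u + 8); both groups contain (−65x^2 − 117xa + 75xu + 42x + 135au − 18a − 60u + 8), so (6x + 10a + 10u + 7) is a factor with cofactor −65x^2 − 117xa + 75xu + 42x + 135au − 18a − 60u + 8.
The cofactor groups again: −65x^2 − 117xa + 75xu + 42x + 135au − 18a − 60u + 8 = −13x(5x + 9a − 4) + (15u − 2)(5x + 9a − 4); both groups contain (5x + 9a − 4), giving −(13x − 15u + 2)(5x + 9a − 4).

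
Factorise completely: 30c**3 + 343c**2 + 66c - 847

By the rational root theorem, c = 7/5 is a root, giving the factor (5c - 7) and quotient 6c**2 + 77c + 121.
The remaining quadratic factors as (6c + 11)(c + 11).

(5c - 7)(6c + 11)(c + 11)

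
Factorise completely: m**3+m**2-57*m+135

Among the possible rational roots, m = 5 is a root, so (m-5) is a factor; dividing leaves m**2+6*m-27.
The remaining quadratic factors as (m-3)(m+9).

(m+9)*(m-3)*(m-5)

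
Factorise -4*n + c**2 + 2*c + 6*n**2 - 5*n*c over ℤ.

(2*n - c)*(3*n - c - 2)

Group: 3*n*(2*n - c) + (-c - 2)*(2*n - c); both groups contain (2*n - c).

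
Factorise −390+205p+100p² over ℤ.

Pull out the common factor 5, then factor the remaining trinomial.

5(4p+13)(5p−6)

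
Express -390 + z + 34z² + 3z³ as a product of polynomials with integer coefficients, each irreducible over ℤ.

(3z + 13)(z + 10)(z - 3)

By the rational root theorem, z = -13/3 is a root, giving the factor (3z + 13) and quotient z² + 7z - 30.
The remaining quadratic factors as (z - 3)(z + 10).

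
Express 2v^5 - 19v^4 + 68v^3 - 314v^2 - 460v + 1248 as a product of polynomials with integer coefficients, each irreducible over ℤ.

Trying the rational-root candidates, v = -2 is a root, so (v + 2) is a factor; dividing leaves 2v^4 - 23v^3 + 114v^2 - 542v + 624.
Next, v = 8 is a root, so (v - 8) divides it; the quotient is 2v^3 - 7v^2 + 58v - 78.
Next, v = 3/2 is a root, so (2v - 3) divides it; the quotient is v^2 - 2v + 26.
The quadratic v^2 - 2v + 26 has discriminant -100 < 0 and is irreducible over ℤ.

(2v - 3)(v + 2)(v - 8)(v^2 - 2v + 26)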